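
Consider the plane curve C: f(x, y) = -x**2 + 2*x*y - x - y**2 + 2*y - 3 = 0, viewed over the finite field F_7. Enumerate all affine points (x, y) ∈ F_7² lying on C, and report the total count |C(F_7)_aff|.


Affine F_7-points: {(2, 3), (3, 3), (3, 5), (4, 1), (4, 2), (6, 2), (6, 5)}; count = 7.

For each of the 49 pairs (x, y) ∈ F_7², evaluate f(x, y) mod 7. Record the zeros.
  x = 0: [0↦4, 1↦5, 2↦4, 3↦1, 4↦3, 5↦3, 6↦1]  zeros at y ∈ ∅
  x = 1: [0↦2, 1↦5, 2↦6, 3↦5, 4↦2, 5↦4, 6↦4]  zeros at y ∈ ∅
  x = 2: [0↦5, 1↦3, 2↦6, 3↦0, 4↦6, 5↦3, 6↦5]  zeros at y ∈ {3}
  x = 3: [0↦6, 1↦6, 2↦4, 3↦0, 4↦1, 5↦0, 6↦4]  zeros at y ∈ {3, 5}
  x = 4: [0↦5, 1↦0, 2↦0, 3↦5, 4↦1, 5↦2, 6↦1]  zeros at y ∈ {1, 2}
  x = 5: [0↦2, 1↦6, 2↦1, 3↦1, 4↦6, 5↦2, 6↦3]  zeros at y ∈ ∅
  x = 6: [0↦4, 1↦3, 2↦0, 3↦2, 4↦2, 5↦0, 6↦3]  zeros at y ∈ {2, 5}
Collecting zeros: affine points = {(2, 3), (3, 3), (3, 5), (4, 1), (4, 2), (6, 2), (6, 5)}.
Total count |C(F_7)_aff| = 7.


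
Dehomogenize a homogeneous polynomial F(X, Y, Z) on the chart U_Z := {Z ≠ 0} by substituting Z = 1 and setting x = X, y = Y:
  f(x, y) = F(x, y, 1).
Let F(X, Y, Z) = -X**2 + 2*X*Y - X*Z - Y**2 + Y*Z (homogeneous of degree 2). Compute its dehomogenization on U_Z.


f(x, y) = -x**2 + 2*x*y - x - y**2 + y

On U_Z we set Z = 1. Each monomial c·X^i·Y^j·Z^k in F becomes c·x^i·y^j·1^k = c·x^i·y^j.
Substituting Z = 1: F(X, Y, 1) = -x**2 + 2*x*y - x - y**2 + y.
Note: deg(f) ≤ deg(F) = 2; strict inequality happens when F is divisible by Z (lost terms).


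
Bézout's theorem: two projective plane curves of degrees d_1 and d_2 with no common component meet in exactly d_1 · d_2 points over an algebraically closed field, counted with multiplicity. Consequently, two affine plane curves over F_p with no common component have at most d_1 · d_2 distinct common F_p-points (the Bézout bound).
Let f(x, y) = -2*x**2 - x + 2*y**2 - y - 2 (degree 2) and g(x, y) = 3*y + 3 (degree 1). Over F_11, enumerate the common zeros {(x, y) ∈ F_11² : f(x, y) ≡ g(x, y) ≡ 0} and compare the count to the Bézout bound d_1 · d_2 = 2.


Common zeros: {(6, 10), (10, 10)}; count = 2; Bézout bound = 2.

deg(f) = 2, deg(g) = 1, so Bézout bound = 2.
Scan x ∈ F_11. For each x, list the y ∈ F_11 with f(x, y) ≡ 0 and those with g(x, y) ≡ 0 (mod 11); the common zeros in that column are the intersection.
  x = 0: f ≡ 0 at y ∈ ∅; g ≡ 0 at y ∈ {10}; common: ∅.
  x = 1: f ≡ 0 at y ∈ ∅; g ≡ 0 at y ∈ {10}; common: ∅.
  x = 2: f ≡ 0 at y ∈ {1, 5}; g ≡ 0 at y ∈ {10}; common: ∅.
  x = 3: f ≡ 0 at y ∈ {1, 5}; g ≡ 0 at y ∈ {10}; common: ∅.
  x = 4: f ≡ 0 at y ∈ ∅; g ≡ 0 at y ∈ {10}; common: ∅.
  x = 5: f ≡ 0 at y ∈ ∅; g ≡ 0 at y ∈ {10}; common: ∅.
  x = 6: f ≡ 0 at y ∈ {7, 10}; g ≡ 0 at y ∈ {10}; common: {10}.
  x = 7: f ≡ 0 at y ∈ ∅; g ≡ 0 at y ∈ {10}; common: ∅.
  x = 8: f ≡ 0 at y ∈ {2, 4}; g ≡ 0 at y ∈ {10}; common: ∅.
  x = 9: f ≡ 0 at y ∈ ∅; g ≡ 0 at y ∈ {10}; common: ∅.
  x = 10: f ≡ 0 at y ∈ {7, 10}; g ≡ 0 at y ∈ {10}; common: {10}.
Collecting: common zeros = {(6, 10), (10, 10)}, so the count is 2.
Comparison with the Bézout bound: 2 ≤ 2 = deg(f)·deg(g), as expected for curves with no common component (the bound is attained).


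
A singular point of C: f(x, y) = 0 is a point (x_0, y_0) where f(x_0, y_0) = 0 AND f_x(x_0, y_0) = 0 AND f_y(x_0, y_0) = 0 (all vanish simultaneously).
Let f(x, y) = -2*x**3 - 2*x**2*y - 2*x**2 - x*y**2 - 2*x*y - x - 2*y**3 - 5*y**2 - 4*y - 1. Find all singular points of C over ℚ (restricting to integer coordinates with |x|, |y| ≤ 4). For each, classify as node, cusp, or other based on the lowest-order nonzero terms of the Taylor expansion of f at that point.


Singular points: {(0, -1)}; classification: cusp.

Compute partial derivatives:
  f_x = -6*x**2 - 4*x*y - 4*x - y**2 - 2*y - 1.
  f_y = -2*x**2 - 2*x*y - 2*x - 6*y**2 - 10*y - 4.
Scan x_0 ∈ {−4, ..., 4}. For each x_0, f_y(x_0, y) is a polynomial in y; find its integer roots y ∈ {−4, ..., 4}, then test f_x and f at those candidates.
  x = -4: f_y(-4, y) = -6*y**2 - 2*y - 28; no integer root y with |y| ≤ 4.
  x = -3: f_y(-3, y) = -6*y**2 - 4*y - 16; no integer root y with |y| ≤ 4.
  x = -2: f_y(-2, y) = -6*y**2 - 6*y - 8; no integer root y with |y| ≤ 4.
  x = -1: f_y(-1, y) = -6*y**2 - 8*y - 4; no integer root y with |y| ≤ 4.
  x = 0: f_y(0, y) = -6*y**2 - 10*y - 4; vanishes at y ∈ {-1}. (0, -1): f_x = 0, f = 0 — SINGULAR.
  x = 1: f_y(1, y) = -6*y**2 - 12*y - 8; no integer root y with |y| ≤ 4.
  x = 2: f_y(2, y) = -6*y**2 - 14*y - 16; no integer root y with |y| ≤ 4.
  x = 3: f_y(3, y) = -6*y**2 - 16*y - 28; no integer root y with |y| ≤ 4.
  x = 4: f_y(4, y) = -6*y**2 - 18*y - 44; no integer root y with |y| ≤ 4.
Only singular point on the grid: (0, -1).
Classify: substitute x = 0 + u, y = -1 + v and expand: f = -2*u**3 - 2*u**2*v - u*v**2 - 2*v**3 + v**2.
No constant or linear terms (consistent with a singular point). Quadratic part: v**2. Cubic part: -2*u**3 - 2*u**2*v - u*v**2 - 2*v**3.
The quadratic part v**2 is a perfect square, so there is a single (double) tangent line v = 0, i.e. y = -1. Restricting the cubic part to that line (v = 0) leaves -2*u**3 ≠ 0, so f is not divisible by v and the branch is v² ≈ 2*u**3 to lowest order — this is a cusp.
Classification: cusp.


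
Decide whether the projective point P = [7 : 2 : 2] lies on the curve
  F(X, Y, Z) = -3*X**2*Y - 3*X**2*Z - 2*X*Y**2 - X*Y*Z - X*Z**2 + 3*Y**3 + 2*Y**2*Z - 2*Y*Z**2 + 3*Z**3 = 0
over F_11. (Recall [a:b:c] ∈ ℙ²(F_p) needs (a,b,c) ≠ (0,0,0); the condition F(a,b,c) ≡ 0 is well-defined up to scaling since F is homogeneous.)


F(7,2,2) ≡ 8 (mod 11); P is NOT on the curve.

Evaluate F(7, 2, 2) term-by-term (mod 11).
  -3*X**2*Y ↦ -3·49·2·1 = -294
  -3*X**2*Z ↦ -3·49·1·2 = -294
  -2*X*Y**2 ↦ -2·7·4·1 = -56
  -X*Y*Z ↦ -1·7·2·2 = -28
  -X*Z**2 ↦ -1·7·1·4 = -28
  3*Y**3 ↦ 3·1·8·1 = 24
  2*Y**2*Z ↦ 2·1·4·2 = 16
  -2*Y*Z**2 ↦ -2·1·2·4 = -16
  3*Z**3 ↦ 3·1·1·8 = 24
Sum: F(7, 2, 2) = (-294) + (-294) + (-56) + (-28) + (-28) + (24) + (16) + (-16) + (24) = -652.
Reducing mod 11: -652 ≡ 8 (mod 11).
Since F(a, b, c) ≡ 8 ≠ 0 (mod 11), P does NOT lie on the curve.


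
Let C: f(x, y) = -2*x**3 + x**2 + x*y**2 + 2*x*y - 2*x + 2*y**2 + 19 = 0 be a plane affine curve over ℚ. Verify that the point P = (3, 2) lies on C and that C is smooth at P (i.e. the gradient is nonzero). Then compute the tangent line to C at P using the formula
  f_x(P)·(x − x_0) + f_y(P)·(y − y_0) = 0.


Tangent line at P: -42*x + 26*y + 74 = 0.

Step 1: f(3, 2) = 0, so P lies on C.
Step 2: partial derivatives
  f_x(x, y) = -6*x**2 + 2*x + y**2 + 2*y - 2, f_y(x, y) = 2*x*y + 2*x + 4*y.
  f_x(P) = -42, f_y(P) = 26 (gradient nonzero, so P is smooth).
Step 3: tangent line at P: -42·(x − 3) + 26·(y − 2) = 0.
Expanding: -42*x + 26*y + 74 = 0.


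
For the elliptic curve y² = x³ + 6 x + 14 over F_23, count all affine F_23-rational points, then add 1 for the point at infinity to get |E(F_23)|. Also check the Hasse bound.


Affine points = {(3, 6), (3, 17), (5, 10), (5, 13), (6, 6), (6, 17), (7, 10), (7, 13), (10, 4), (10, 19), (11, 10), (11, 13), (13, 9), (13, 14), (14, 6), (14, 17), (15, 11), (15, 12), (19, 8), (19, 15)}; affine count = 20; |E(F_23)| = 21.

Discriminant check: Δ ∝ 4a³ + 27b² = 4·6³ + 27·14² = 4·216 + 27·196 ≡ 15 (mod 23). Nonzero ⇒ E is nonsingular.
For each x ∈ F_23, compute rhs = x³ + 6·x + 14 mod 23, then count y ∈ F_23 with y² ≡ rhs.
  x = 0: rhs = 14, matching y values: none (0 points).
  x = 1: rhs = 21, matching y values: none (0 points).
  x = 2: rhs = 11, matching y values: none (0 points).
  x = 3: rhs = 13, matching y values: 6, 17 (2 points).
  x = 4: rhs = 10, matching y values: none (0 points).
  x = 5: rhs = 8, matching y values: 10, 13 (2 points).
  x = 6: rhs = 13, matching y values: 6, 17 (2 points).
  x = 7: rhs = 8, matching y values: 10, 13 (2 points).
  x = 8: rhs = 22, matching y values: none (0 points).
  x = 9: rhs = 15, matching y values: none (0 points).
  x = 10: rhs = 16, matching y values: 4, 19 (2 points).
  x = 11: rhs = 8, matching y values: 10, 13 (2 points).
  x = 12: rhs = 20, matching y values: none (0 points).
  x = 13: rhs = 12, matching y values: 9, 14 (2 points).
  x = 14: rhs = 13, matching y values: 6, 17 (2 points).
  x = 15: rhs = 6, matching y values: 11, 12 (2 points).
  x = 16: rhs = 20, matching y values: none (0 points).
  x = 17: rhs = 15, matching y values: none (0 points).
  x = 18: rhs = 20, matching y values: none (0 points).
  x = 19: rhs = 18, matching y values: 8, 15 (2 points).
  x = 20: rhs = 15, matching y values: none (0 points).
  x = 21: rhs = 17, matching y values: none (0 points).
  x = 22: rhs = 7, matching y values: none (0 points).
Total affine count: 20.
Full point count |E(F_23)| = 20 + 1 = 21.
Hasse bound: |21 − (23+1)| = |-3| = 3 ≤ 2√23 ≈ 9.5917 ✓.


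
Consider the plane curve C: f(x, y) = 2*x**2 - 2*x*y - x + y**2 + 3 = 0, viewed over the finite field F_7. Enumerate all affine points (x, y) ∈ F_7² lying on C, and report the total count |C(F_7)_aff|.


Affine F_7-points: {(0, 2), (0, 5), (1, 3), (1, 6), (2, 5), (2, 6), (6, 2), (6, 3)}; count = 8.

For each of the 49 pairs (x, y) ∈ F_7², evaluate f(x, y) mod 7. Record the zeros.
  x = 0: [0↦3, 1↦4, 2↦0, 3↦5, 4↦5, 5↦0, 6↦4]  zeros at y ∈ {2, 5}
  x = 1: [0↦4, 1↦3, 2↦4, 3↦0, 4↦5, 5↦5, 6↦0]  zeros at y ∈ {3, 6}
  x = 2: [0↦2, 1↦6, 2↦5, 3↦6, 4↦2, 5↦0, 6↦0]  zeros at y ∈ {5, 6}
  x = 3: [0↦4, 1↦6, 2↦3, 3↦2, 4↦3, 5↦6, 6↦4]  zeros at y ∈ ∅
  x = 4: [0↦3, 1↦3, 2↦5, 3↦2, 4↦1, 5↦2, 6↦5]  zeros at y ∈ ∅
  x = 5: [0↦6, 1↦4, 2↦4, 3↦6, 4↦3, 5↦2, 6↦3]  zeros at y ∈ ∅
  x = 6: [0↦6, 1↦2, 2↦0, 3↦0, 4↦2, 5↦6, 6↦5]  zeros at y ∈ {2, 3}
Collecting zeros: affine points = {(0, 2), (0, 5), (1, 3), (1, 6), (2, 5), (2, 6), (6, 2), (6, 3)}.
Total count |C(F_7)_aff| = 8.


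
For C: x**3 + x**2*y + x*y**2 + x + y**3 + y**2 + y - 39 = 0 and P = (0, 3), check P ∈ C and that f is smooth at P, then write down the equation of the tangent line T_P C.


Tangent line at P: 10*x + 34*y - 102 = 0.

Step 1: f(0, 3) = 0, so P lies on C.
Step 2: partial derivatives
  f_x(x, y) = 3*x**2 + 2*x*y + y**2 + 1, f_y(x, y) = x**2 + 2*x*y + 3*y**2 + 2*y + 1.
  f_x(P) = 10, f_y(P) = 34 (gradient nonzero, so P is smooth).
Step 3: tangent line at P: 10·(x − 0) + 34·(y − 3) = 0.
Expanding: 10*x + 34*y - 102 = 0.


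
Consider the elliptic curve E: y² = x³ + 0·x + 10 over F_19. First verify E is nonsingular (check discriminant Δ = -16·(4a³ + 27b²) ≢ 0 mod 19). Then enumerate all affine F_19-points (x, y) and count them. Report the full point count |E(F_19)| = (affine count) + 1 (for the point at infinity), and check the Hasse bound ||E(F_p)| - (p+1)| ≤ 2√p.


Affine points = {(1, 7), (1, 12), (4, 6), (4, 13), (6, 6), (6, 13), (7, 7), (7, 12), (8, 3), (8, 16), (9, 6), (9, 13), (11, 7), (11, 12), (12, 3), (12, 16), (18, 3), (18, 16)}; affine count = 18; |E(F_19)| = 19.

Discriminant check: Δ ∝ 4a³ + 27b² = 4·0³ + 27·10² = 4·0 + 27·100 ≡ 2 (mod 19). Nonzero ⇒ E is nonsingular.
For each x ∈ F_19, compute rhs = x³ + 0·x + 10 mod 19, then count y ∈ F_19 with y² ≡ rhs.
  x = 0: rhs = 10, matching y values: none (0 points).
  x = 1: rhs = 11, matching y values: 7, 12 (2 points).
  x = 2: rhs = 18, matching y values: none (0 points).
  x = 3: rhs = 18, matching y values: none (0 points).
  x = 4: rhs = 17, matching y values: 6, 13 (2 points).
  x = 5: rhs = 2, matching y values: none (0 points).
  x = 6: rhs = 17, matching y values: 6, 13 (2 points).
  x = 7: rhs = 11, matching y values: 7, 12 (2 points).
  x = 8: rhs = 9, matching y values: 3, 16 (2 points).
  x = 9: rhs = 17, matching y values: 6, 13 (2 points).
  x = 10: rhs = 3, matching y values: none (0 points).
  x = 11: rhs = 11, matching y values: 7, 12 (2 points).
  x = 12: rhs = 9, matching y values: 3, 16 (2 points).
  x = 13: rhs = 3, matching y values: none (0 points).
  x = 14: rhs = 18, matching y values: none (0 points).
  x = 15: rhs = 3, matching y values: none (0 points).
  x = 16: rhs = 2, matching y values: none (0 points).
  x = 17: rhs = 2, matching y values: none (0 points).
  x = 18: rhs = 9, matching y values: 3, 16 (2 points).
Total affine count: 18.
Full point count |E(F_19)| = 18 + 1 = 19.
Hasse bound: |19 − (19+1)| = |-1| = 1 ≤ 2√19 ≈ 8.7178 ✓.


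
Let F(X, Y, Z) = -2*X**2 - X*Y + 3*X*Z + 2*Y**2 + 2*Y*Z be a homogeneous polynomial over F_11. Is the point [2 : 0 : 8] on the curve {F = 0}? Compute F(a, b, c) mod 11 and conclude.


F(2,0,8) ≡ 7 (mod 11); P is NOT on the curve.

Evaluate F(2, 0, 8) term-by-term (mod 11).
  -2*X**2 ↦ -2·4·1·1 = -8
  -X*Y ↦ -1·2·0·1 = 0
  3*X*Z ↦ 3·2·1·8 = 48
  2*Y**2 ↦ 2·1·0·1 = 0
  2*Y*Z ↦ 2·1·0·8 = 0
Sum: F(2, 0, 8) = (-8) + (0) + (48) + (0) + (0) = 40.
Reducing mod 11: 40 ≡ 7 (mod 11).
Since F(a, b, c) ≡ 7 ≠ 0 (mod 11), P does NOT lie on the curve.


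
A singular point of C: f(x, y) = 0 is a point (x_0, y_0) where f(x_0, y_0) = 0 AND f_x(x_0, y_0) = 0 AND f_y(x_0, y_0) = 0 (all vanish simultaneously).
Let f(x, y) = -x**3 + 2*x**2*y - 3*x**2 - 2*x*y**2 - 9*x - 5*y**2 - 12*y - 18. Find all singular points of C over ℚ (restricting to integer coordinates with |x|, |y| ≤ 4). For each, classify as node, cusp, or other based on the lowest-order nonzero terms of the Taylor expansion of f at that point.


Singular points: {(-3, -3)}; classification: cusp.

Compute partial derivatives:
  f_x = -3*x**2 + 4*x*y - 6*x - 2*y**2 - 9.
  f_y = 2*x**2 - 4*x*y - 10*y - 12.
Scan x_0 ∈ {−4, ..., 4}. For each x_0, f_y(x_0, y) is a polynomial in y; find its integer roots y ∈ {−4, ..., 4}, then test f_x and f at those candidates.
  x = -4: f_y(-4, y) = 6*y + 20; no integer root y with |y| ≤ 4.
  x = -3: f_y(-3, y) = 2*y + 6; vanishes at y ∈ {-3}. (-3, -3): f_x = 0, f = 0 — SINGULAR.
  x = -2: f_y(-2, y) = -2*y - 4; vanishes at y ∈ {-2}. (-2, -2): f_x = -1 ≠ 0.
  x = -1: f_y(-1, y) = -6*y - 10; no integer root y with |y| ≤ 4.
  x = 0: f_y(0, y) = -10*y - 12; no integer root y with |y| ≤ 4.
  x = 1: f_y(1, y) = -14*y - 10; no integer root y with |y| ≤ 4.
  x = 2: f_y(2, y) = -18*y - 4; no integer root y with |y| ≤ 4.
  x = 3: f_y(3, y) = 6 - 22*y; no integer root y with |y| ≤ 4.
  x = 4: f_y(4, y) = 20 - 26*y; no integer root y with |y| ≤ 4.
Only singular point on the grid: (-3, -3).
Classify: substitute x = -3 + u, y = -3 + v and expand: f = -u**3 + 2*u**2*v - 2*u*v**2 + v**2.
No constant or linear terms (consistent with a singular point). Quadratic part: v**2. Cubic part: -u**3 + 2*u**2*v - 2*u*v**2.
The quadratic part v**2 is a perfect square, so there is a single (double) tangent line v = 0, i.e. y = -3. Restricting the cubic part to that line (v = 0) leaves -u**3 ≠ 0, so f is not divisible by v and the branch is v² ≈ u**3 to lowest order — this is a cusp.
Classification: cusp.


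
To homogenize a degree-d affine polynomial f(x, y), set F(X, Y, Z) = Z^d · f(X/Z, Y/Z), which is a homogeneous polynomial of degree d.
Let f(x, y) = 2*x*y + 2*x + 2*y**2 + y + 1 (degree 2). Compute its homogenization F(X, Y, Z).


F(X, Y, Z) = 2*X*Y + 2*X*Z + 2*Y**2 + Y*Z + Z**2

deg(f) = 2.
Substitute x = X/Z, y = Y/Z into f, then multiply by Z^2.
  monomial 2·x^1·y^1 ↦ 2·X^1·Y^1·Z^0.
  monomial 2·x^1·y^0 ↦ 2·X^1·Y^0·Z^1.
  monomial 2·x^0·y^2 ↦ 2·X^0·Y^2·Z^0.
  monomial 1·x^0·y^1 ↦ 1·X^0·Y^1·Z^1.
  monomial 1·x^0·y^0 ↦ 1·X^0·Y^0·Z^2.
Collecting: F(X, Y, Z) = 2*X*Y + 2*X*Z + 2*Y**2 + Y*Z + Z**2.


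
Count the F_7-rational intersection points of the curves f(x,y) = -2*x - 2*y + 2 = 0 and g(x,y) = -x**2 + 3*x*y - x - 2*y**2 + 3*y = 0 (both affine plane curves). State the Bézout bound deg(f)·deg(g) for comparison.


Common zeros: ∅; count = 0; Bézout bound = 2.

deg(f) = 1, deg(g) = 2, so Bézout bound = 2.
Scan x ∈ F_7. For each x, list the y ∈ F_7 with f(x, y) ≡ 0 and those with g(x, y) ≡ 0 (mod 7); the common zeros in that column are the intersection.
  x = 0: f ≡ 0 at y ∈ {1}; g ≡ 0 at y ∈ {0, 5}; common: ∅.
  x = 1: f ≡ 0 at y ∈ {0}; g ≡ 0 at y ∈ ∅; common: ∅.
  x = 2: f ≡ 0 at y ∈ {6}; g ≡ 0 at y ∈ ∅; common: ∅.
  x = 3: f ≡ 0 at y ∈ {5}; g ≡ 0 at y ∈ ∅; common: ∅.
  x = 4: f ≡ 0 at y ∈ {4}; g ≡ 0 at y ∈ {1, 3}; common: ∅.
  x = 5: f ≡ 0 at y ∈ {3}; g ≡ 0 at y ∈ {1}; common: ∅.
  x = 6: f ≡ 0 at y ∈ {2}; g ≡ 0 at y ∈ {0}; common: ∅.
Collecting: common zeros = ∅, so the count is 0.
Comparison with the Bézout bound: 0 ≤ 2 = deg(f)·deg(g), as expected for curves with no common component (the affine F_7-count falls short of the bound because intersections may lie at infinity, over extension fields, or carry multiplicity).


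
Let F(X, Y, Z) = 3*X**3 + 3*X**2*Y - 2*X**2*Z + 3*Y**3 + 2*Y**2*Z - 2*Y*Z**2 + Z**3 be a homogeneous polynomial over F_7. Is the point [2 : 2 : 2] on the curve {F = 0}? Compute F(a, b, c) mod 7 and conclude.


F(2,2,2) ≡ 1 (mod 7); P is NOT on the curve.

Evaluate F(2, 2, 2) term-by-term (mod 7).
  3*X**3 ↦ 3·8·1·1 = 24
  3*X**2*Y ↦ 3·4·2·1 = 24
  -2*X**2*Z ↦ -2·4·1·2 = -16
  3*Y**3 ↦ 3·1·8·1 = 24
  2*Y**2*Z ↦ 2·1·4·2 = 16
  -2*Y*Z**2 ↦ -2·1·2·4 = -16
  Z**3 ↦ 1·1·1·8 = 8
Sum: F(2, 2, 2) = (24) + (24) + (-16) + (24) + (16) + (-16) + (8) = 64.
Reducing mod 7: 64 ≡ 1 (mod 7).
Since F(a, b, c) ≡ 1 ≠ 0 (mod 7), P does NOT lie on the curve.


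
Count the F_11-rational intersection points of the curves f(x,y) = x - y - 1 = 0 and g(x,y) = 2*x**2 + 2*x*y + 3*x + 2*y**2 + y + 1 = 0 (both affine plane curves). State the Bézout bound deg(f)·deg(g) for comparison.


Common zeros: {(2, 1)}; count = 1; Bézout bound = 2.

deg(f) = 1, deg(g) = 2, so Bézout bound = 2.
Scan x ∈ F_11. For each x, list the y ∈ F_11 with f(x, y) ≡ 0 and those with g(x, y) ≡ 0 (mod 11); the common zeros in that column are the intersection.
  x = 0: f ≡ 0 at y ∈ {10}; g ≡ 0 at y ∈ {2, 3}; common: ∅.
  x = 1: f ≡ 0 at y ∈ {0}; g ≡ 0 at y ∈ {1, 3}; common: ∅.
  x = 2: f ≡ 0 at y ∈ {1}; g ≡ 0 at y ∈ {1, 2}; common: {1}.
  x = 3: f ≡ 0 at y ∈ {2}; g ≡ 0 at y ∈ {4, 9}; common: ∅.
  x = 4: f ≡ 0 at y ∈ {3}; g ≡ 0 at y ∈ ∅; common: ∅.
  x = 5: f ≡ 0 at y ∈ {4}; g ≡ 0 at y ∈ {0}; common: ∅.
  x = 6: f ≡ 0 at y ∈ {5}; g ≡ 0 at y ∈ ∅; common: ∅.
  x = 7: f ≡ 0 at y ∈ {6}; g ≡ 0 at y ∈ ∅; common: ∅.
  x = 8: f ≡ 0 at y ∈ {7}; g ≡ 0 at y ∈ {4}; common: ∅.
  x = 9: f ≡ 0 at y ∈ {8}; g ≡ 0 at y ∈ ∅; common: ∅.
  x = 10: f ≡ 0 at y ∈ {9}; g ≡ 0 at y ∈ {0, 6}; common: ∅.
Collecting: common zeros = {(2, 1)}, so the count is 1.
Comparison with the Bézout bound: 1 ≤ 2 = deg(f)·deg(g), as expected for curves with no common component (the affine F_11-count falls short of the bound because intersections may lie at infinity, over extension fields, or carry multiplicity).


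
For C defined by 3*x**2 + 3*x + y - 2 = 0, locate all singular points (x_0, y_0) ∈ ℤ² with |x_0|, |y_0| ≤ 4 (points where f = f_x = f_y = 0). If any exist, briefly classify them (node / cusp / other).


No singular points in the scanned grid; C is smooth there.

Compute partial derivatives:
  f_x = 6*x + 3.
  f_y = 1.
f_y = 1 is a nonzero constant, so f_y never vanishes: no point (x, y) can satisfy f = f_x = f_y = 0. In particular no (x, y) ∈ {−4, ..., 4}² is singular; the curve is smooth.


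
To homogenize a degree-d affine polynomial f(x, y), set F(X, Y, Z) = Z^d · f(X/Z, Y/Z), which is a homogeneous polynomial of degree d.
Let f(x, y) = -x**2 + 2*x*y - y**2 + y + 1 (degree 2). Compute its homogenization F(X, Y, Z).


F(X, Y, Z) = -X**2 + 2*X*Y - Y**2 + Y*Z + Z**2

deg(f) = 2.
Substitute x = X/Z, y = Y/Z into f, then multiply by Z^2.
  monomial -1·x^2·y^0 ↦ -1·X^2·Y^0·Z^0.
  monomial 2·x^1·y^1 ↦ 2·X^1·Y^1·Z^0.
  monomial -1·x^0·y^2 ↦ -1·X^0·Y^2·Z^0.
  monomial 1·x^0·y^1 ↦ 1·X^0·Y^1·Z^1.
  monomial 1·x^0·y^0 ↦ 1·X^0·Y^0·Z^2.
Collecting: F(X, Y, Z) = -X**2 + 2*X*Y - Y**2 + Y*Z + Z**2.


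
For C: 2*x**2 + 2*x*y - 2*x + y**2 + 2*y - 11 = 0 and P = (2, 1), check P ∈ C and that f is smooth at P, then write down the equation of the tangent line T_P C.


Tangent line at P: 8*x + 8*y - 24 = 0.

Step 1: f(2, 1) = 0, so P lies on C.
Step 2: partial derivatives
  f_x(x, y) = 4*x + 2*y - 2, f_y(x, y) = 2*x + 2*y + 2.
  f_x(P) = 8, f_y(P) = 8 (gradient nonzero, so P is smooth).
Step 3: tangent line at P: 8·(x − 2) + 8·(y − 1) = 0.
Expanding: 8*x + 8*y - 24 = 0.


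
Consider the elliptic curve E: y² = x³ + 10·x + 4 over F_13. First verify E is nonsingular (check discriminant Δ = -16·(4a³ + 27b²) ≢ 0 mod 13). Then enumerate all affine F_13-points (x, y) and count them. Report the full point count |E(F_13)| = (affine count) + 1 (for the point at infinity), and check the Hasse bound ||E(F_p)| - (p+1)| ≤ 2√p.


Affine points = {(0, 2), (0, 11), (3, 3), (3, 10), (4, 2), (4, 11), (5, 6), (5, 7), (7, 1), (7, 12), (9, 2), (9, 11), (10, 5), (10, 8)}; affine count = 14; |E(F_13)| = 15.

Discriminant check: Δ ∝ 4a³ + 27b² = 4·10³ + 27·4² = 4·1000 + 27·16 ≡ 12 (mod 13). Nonzero ⇒ E is nonsingular.
For each x ∈ F_13, compute rhs = x³ + 10·x + 4 mod 13, then count y ∈ F_13 with y² ≡ rhs.
  x = 0: rhs = 4, matching y values: 2, 11 (2 points).
  x = 1: rhs = 2, matching y values: none (0 points).
  x = 2: rhs = 6, matching y values: none (0 points).
  x = 3: rhs = 9, matching y values: 3, 10 (2 points).
  x = 4: rhs = 4, matching y values: 2, 11 (2 points).
  x = 5: rhs = 10, matching y values: 6, 7 (2 points).
  x = 6: rhs = 7, matching y values: none (0 points).
  x = 7: rhs = 1, matching y values: 1, 12 (2 points).
  x = 8: rhs = 11, matching y values: none (0 points).
  x = 9: rhs = 4, matching y values: 2, 11 (2 points).
  x = 10: rhs = 12, matching y values: 5, 8 (2 points).
  x = 11: rhs = 2, matching y values: none (0 points).
  x = 12: rhs = 6, matching y values: none (0 points).
Total affine count: 14.
Full point count |E(F_13)| = 14 + 1 = 15.
Hasse bound: |15 − (13+1)| = |1| = 1 ≤ 2√13 ≈ 7.2111 ✓.


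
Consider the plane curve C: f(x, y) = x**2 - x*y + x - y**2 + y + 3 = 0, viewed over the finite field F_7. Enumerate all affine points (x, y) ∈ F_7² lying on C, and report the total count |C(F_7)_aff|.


Affine F_7-points: {(2, 1), (2, 5), (3, 2), (3, 3), (5, 1), (5, 2), (6, 3), (6, 6)}; count = 8.

For each of the 49 pairs (x, y) ∈ F_7², evaluate f(x, y) mod 7. Record the zeros.
  x = 0: [0↦3, 1↦3, 2↦1, 3↦4, 4↦5, 5↦4, 6↦1]  zeros at y ∈ ∅
  x = 1: [0↦5, 1↦4, 2↦1, 3↦3, 4↦3, 5↦1, 6↦4]  zeros at y ∈ ∅
  x = 2: [0↦2, 1↦0, 2↦3, 3↦4, 4↦3, 5↦0, 6↦2]  zeros at y ∈ {1, 5}
  x = 3: [0↦1, 1↦5, 2↦0, 3↦0, 4↦5, 5↦1, 6↦2]  zeros at y ∈ {2, 3}
  x = 4: [0↦2, 1↦5, 2↦6, 3↦5, 4↦2, 5↦4, 6↦4]  zeros at y ∈ ∅
  x = 5: [0↦5, 1↦0, 2↦0, 3↦5, 4↦1, 5↦2, 6↦1]  zeros at y ∈ {1, 2}
  x = 6: [0↦3, 1↦4, 2↦3, 3↦0, 4↦2, 5↦2, 6↦0]  zeros at y ∈ {3, 6}
Collecting zeros: affine points = {(2, 1), (2, 5), (3, 2), (3, 3), (5, 1), (5, 2), (6, 3), (6, 6)}.
Total count |C(F_7)_aff| = 8.


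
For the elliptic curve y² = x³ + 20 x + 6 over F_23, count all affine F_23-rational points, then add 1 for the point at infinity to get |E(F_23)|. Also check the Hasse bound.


Affine points = {(0, 11), (0, 12), (1, 2), (1, 21), (2, 10), (2, 13), (3, 1), (3, 22), (4, 9), (4, 14), (5, 1), (5, 22), (7, 11), (7, 12), (9, 8), (9, 15), (11, 4), (11, 19), (13, 5), (13, 18), (15, 1), (15, 22), (16, 11), (16, 12), (19, 0), (21, 2), (21, 21), (22, 10), (22, 13)}; affine count = 29; |E(F_23)| = 30.

Discriminant check: Δ ∝ 4a³ + 27b² = 4·20³ + 27·6² = 4·8000 + 27·36 ≡ 13 (mod 23). Nonzero ⇒ E is nonsingular.
For each x ∈ F_23, compute rhs = x³ + 20·x + 6 mod 23, then count y ∈ F_23 with y² ≡ rhs.
  x = 0: rhs = 6, matching y values: 11, 12 (2 points).
  x = 1: rhs = 4, matching y values: 2, 21 (2 points).
  x = 2: rhs = 8, matching y values: 10, 13 (2 points).
  x = 3: rhs = 1, matching y values: 1, 22 (2 points).
  x = 4: rhs = 12, matching y values: 9, 14 (2 points).
  x = 5: rhs = 1, matching y values: 1, 22 (2 points).
  x = 6: rhs = 20, matching y values: none (0 points).
  x = 7: rhs = 6, matching y values: 11, 12 (2 points).
  x = 8: rhs = 11, matching y values: none (0 points).
  x = 9: rhs = 18, matching y values: 8, 15 (2 points).
  x = 10: rhs = 10, matching y values: none (0 points).
  x = 11: rhs = 16, matching y values: 4, 19 (2 points).
  x = 12: rhs = 19, matching y values: none (0 points).
  x = 13: rhs = 2, matching y values: 5, 18 (2 points).
  x = 14: rhs = 17, matching y values: none (0 points).
  x = 15: rhs = 1, matching y values: 1, 22 (2 points).
  x = 16: rhs = 6, matching y values: 11, 12 (2 points).
  x = 17: rhs = 15, matching y values: none (0 points).
  x = 18: rhs = 11, matching y values: none (0 points).
  x = 19: rhs = 0, matching y values: 0 (1 points).
  x = 20: rhs = 11, matching y values: none (0 points).
  x = 21: rhs = 4, matching y values: 2, 21 (2 points).
  x = 22: rhs = 8, matching y values: 10, 13 (2 points).
Total affine count: 29.
Full point count |E(F_23)| = 29 + 1 = 30.
Hasse bound: |30 − (23+1)| = |6| = 6 ≤ 2√23 ≈ 9.5917 ✓.


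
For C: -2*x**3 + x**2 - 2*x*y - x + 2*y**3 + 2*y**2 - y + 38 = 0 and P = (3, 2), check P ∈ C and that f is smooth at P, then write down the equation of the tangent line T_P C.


Tangent line at P: -53*x + 25*y + 109 = 0.

Step 1: f(3, 2) = 0, so P lies on C.
Step 2: partial derivatives
  f_x(x, y) = -6*x**2 + 2*x - 2*y - 1, f_y(x, y) = -2*x + 6*y**2 + 4*y - 1.
  f_x(P) = -53, f_y(P) = 25 (gradient nonzero, so P is smooth).
Step 3: tangent line at P: -53·(x − 3) + 25·(y − 2) = 0.
Expanding: -53*x + 25*y + 109 = 0.


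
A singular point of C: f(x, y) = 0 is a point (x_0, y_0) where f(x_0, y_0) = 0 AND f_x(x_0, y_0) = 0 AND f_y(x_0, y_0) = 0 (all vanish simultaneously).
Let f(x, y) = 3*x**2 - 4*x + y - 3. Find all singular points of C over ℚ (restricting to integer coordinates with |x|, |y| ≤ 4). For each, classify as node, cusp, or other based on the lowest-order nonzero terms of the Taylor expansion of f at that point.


No singular points in the scanned grid; C is smooth there.

Compute partial derivatives:
  f_x = 6*x - 4.
  f_y = 1.
f_y = 1 is a nonzero constant, so f_y never vanishes: no point (x, y) can satisfy f = f_x = f_y = 0. In particular no (x, y) ∈ {−4, ..., 4}² is singular; the curve is smooth.


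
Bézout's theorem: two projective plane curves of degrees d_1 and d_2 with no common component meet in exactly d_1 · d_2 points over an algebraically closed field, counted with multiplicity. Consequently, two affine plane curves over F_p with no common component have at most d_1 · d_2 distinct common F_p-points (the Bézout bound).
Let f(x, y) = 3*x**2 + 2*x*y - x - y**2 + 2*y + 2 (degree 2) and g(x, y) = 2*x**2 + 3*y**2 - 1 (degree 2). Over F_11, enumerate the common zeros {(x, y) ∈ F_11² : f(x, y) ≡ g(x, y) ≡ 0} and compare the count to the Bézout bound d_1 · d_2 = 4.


Common zeros: {(8, 3)}; count = 1; Bézout bound = 4.

deg(f) = 2, deg(g) = 2, so Bézout bound = 4.
Scan x ∈ F_11. For each x, list the y ∈ F_11 with f(x, y) ≡ 0 and those with g(x, y) ≡ 0 (mod 11); the common zeros in that column are the intersection.
  x = 0: f ≡ 0 at y ∈ {6, 7}; g ≡ 0 at y ∈ {2, 9}; common: ∅.
  x = 1: f ≡ 0 at y ∈ ∅; g ≡ 0 at y ∈ ∅; common: ∅.
  x = 2: f ≡ 0 at y ∈ ∅; g ≡ 0 at y ∈ {4, 7}; common: ∅.
  x = 3: f ≡ 0 at y ∈ {1, 7}; g ≡ 0 at y ∈ {3, 8}; common: ∅.
  x = 4: f ≡ 0 at y ∈ {1, 9}; g ≡ 0 at y ∈ ∅; common: ∅.
  x = 5: f ≡ 0 at y ∈ {3, 9}; g ≡ 0 at y ∈ ∅; common: ∅.
  x = 6: f ≡ 0 at y ∈ ∅; g ≡ 0 at y ∈ ∅; common: ∅.
  x = 7: f ≡ 0 at y ∈ ∅; g ≡ 0 at y ∈ ∅; common: ∅.
  x = 8: f ≡ 0 at y ∈ {3, 4}; g ≡ 0 at y ∈ {3, 8}; common: {3}.
  x = 9: f ≡ 0 at y ∈ ∅; g ≡ 0 at y ∈ {4, 7}; common: ∅.
  x = 10: f ≡ 0 at y ∈ ∅; g ≡ 0 at y ∈ ∅; common: ∅.
Collecting: common zeros = {(8, 3)}, so the count is 1.
Comparison with the Bézout bound: 1 ≤ 4 = deg(f)·deg(g), as expected for curves with no common component (the affine F_11-count falls short of the bound because intersections may lie at infinity, over extension fields, or carry multiplicity).


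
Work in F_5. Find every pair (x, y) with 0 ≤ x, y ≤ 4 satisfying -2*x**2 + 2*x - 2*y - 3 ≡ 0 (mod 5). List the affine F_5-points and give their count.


Affine F_5-points: {(0, 1), (1, 1), (2, 4), (3, 0), (4, 4)}; count = 5.

For each of the 25 pairs (x, y) ∈ F_5², evaluate f(x, y) mod 5. Record the zeros.
  x = 0: [0↦2, 1↦0, 2↦3, 3↦1, 4↦4]  zeros at y ∈ {1}
  x = 1: [0↦2, 1↦0, 2↦3, 3↦1, 4↦4]  zeros at y ∈ {1}
  x = 2: [0↦3, 1↦1, 2↦4, 3↦2, 4↦0]  zeros at y ∈ {4}
  x = 3: [0↦0, 1↦3, 2↦1, 3↦4, 4↦2]  zeros at y ∈ {0}
  x = 4: [0↦3, 1↦1, 2↦4, 3↦2, 4↦0]  zeros at y ∈ {4}
Collecting zeros: affine points = {(0, 1), (1, 1), (2, 4), (3, 0), (4, 4)}.
Total count |C(F_5)_aff| = 5.


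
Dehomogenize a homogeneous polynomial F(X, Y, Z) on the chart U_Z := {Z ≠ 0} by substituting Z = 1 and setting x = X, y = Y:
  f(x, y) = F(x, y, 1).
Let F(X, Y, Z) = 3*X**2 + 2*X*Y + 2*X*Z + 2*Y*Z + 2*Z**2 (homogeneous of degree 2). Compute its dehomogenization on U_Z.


f(x, y) = 3*x**2 + 2*x*y + 2*x + 2*y + 2

On U_Z we set Z = 1. Each monomial c·X^i·Y^j·Z^k in F becomes c·x^i·y^j·1^k = c·x^i·y^j.
Substituting Z = 1: F(X, Y, 1) = 3*x**2 + 2*x*y + 2*x + 2*y + 2.
Note: deg(f) ≤ deg(F) = 2; strict inequality happens when F is divisible by Z (lost terms).


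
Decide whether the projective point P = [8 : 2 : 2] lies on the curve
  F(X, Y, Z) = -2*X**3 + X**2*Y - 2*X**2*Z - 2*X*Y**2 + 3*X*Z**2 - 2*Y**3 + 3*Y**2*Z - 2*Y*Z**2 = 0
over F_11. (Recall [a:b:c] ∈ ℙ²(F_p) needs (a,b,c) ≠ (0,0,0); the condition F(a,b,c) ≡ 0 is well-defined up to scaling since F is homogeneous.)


F(8,2,2) ≡ 5 (mod 11); P is NOT on the curve.

Evaluate F(8, 2, 2) term-by-term (mod 11).
  -2*X**3 ↦ -2·512·1·1 = -1024
  X**2*Y ↦ 1·64·2·1 = 128
  -2*X**2*Z ↦ -2·64·1·2 = -256
  -2*X*Y**2 ↦ -2·8·4·1 = -64
  3*X*Z**2 ↦ 3·8·1·4 = 96
  -2*Y**3 ↦ -2·1·8·1 = -16
  3*Y**2*Z ↦ 3·1·4·2 = 24
  -2*Y*Z**2 ↦ -2·1·2·4 = -16
Sum: F(8, 2, 2) = (-1024) + (128) + (-256) + (-64) + (96) + (-16) + (24) + (-16) = -1128.
Reducing mod 11: -1128 ≡ 5 (mod 11).
Since F(a, b, c) ≡ 5 ≠ 0 (mod 11), P does NOT lie on the curve.


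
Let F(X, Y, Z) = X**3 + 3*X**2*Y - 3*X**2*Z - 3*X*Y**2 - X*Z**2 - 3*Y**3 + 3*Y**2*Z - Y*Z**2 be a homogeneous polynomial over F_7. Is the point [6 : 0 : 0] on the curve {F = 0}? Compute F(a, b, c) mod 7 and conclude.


F(6,0,0) ≡ 6 (mod 7); P is NOT on the curve.

Evaluate F(6, 0, 0) term-by-term (mod 7).
  X**3 ↦ 1·216·1·1 = 216
  3*X**2*Y ↦ 3·36·0·1 = 0
  -3*X**2*Z ↦ -3·36·1·0 = 0
  -3*X*Y**2 ↦ -3·6·0·1 = 0
  -X*Z**2 ↦ -1·6·1·0 = 0
  -3*Y**3 ↦ -3·1·0·1 = 0
  3*Y**2*Z ↦ 3·1·0·0 = 0
  -Y*Z**2 ↦ -1·1·0·0 = 0
Sum: F(6, 0, 0) = (216) + (0) + (0) + (0) + (0) + (0) + (0) + (0) = 216.
Reducing mod 7: 216 ≡ 6 (mod 7).
Since F(a, b, c) ≡ 6 ≠ 0 (mod 7), P does NOT lie on the curve.


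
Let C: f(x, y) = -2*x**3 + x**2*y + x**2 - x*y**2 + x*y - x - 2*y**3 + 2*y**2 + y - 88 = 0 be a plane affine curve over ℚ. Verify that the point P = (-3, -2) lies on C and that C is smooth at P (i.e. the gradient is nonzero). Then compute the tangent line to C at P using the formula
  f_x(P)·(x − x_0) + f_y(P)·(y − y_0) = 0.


Tangent line at P: -55*x - 37*y - 239 = 0.

Step 1: f(-3, -2) = 0, so P lies on C.
Step 2: partial derivatives
  f_x(x, y) = -6*x**2 + 2*x*y + 2*x - y**2 + y - 1, f_y(x, y) = x**2 - 2*x*y + x - 6*y**2 + 4*y + 1.
  f_x(P) = -55, f_y(P) = -37 (gradient nonzero, so P is smooth).
Step 3: tangent line at P: -55·(x − -3) + -37·(y − -2) = 0.
Expanding: -55*x - 37*y - 239 = 0.


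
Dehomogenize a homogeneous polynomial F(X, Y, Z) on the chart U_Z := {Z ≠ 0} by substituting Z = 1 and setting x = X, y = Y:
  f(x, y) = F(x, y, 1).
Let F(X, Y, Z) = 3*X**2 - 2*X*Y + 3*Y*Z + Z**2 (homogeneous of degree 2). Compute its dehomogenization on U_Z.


f(x, y) = 3*x**2 - 2*x*y + 3*y + 1

On U_Z we set Z = 1. Each monomial c·X^i·Y^j·Z^k in F becomes c·x^i·y^j·1^k = c·x^i·y^j.
Substituting Z = 1: F(X, Y, 1) = 3*x**2 - 2*x*y + 3*y + 1.
Note: deg(f) ≤ deg(F) = 2; strict inequality happens when F is divisible by Z (lost terms).


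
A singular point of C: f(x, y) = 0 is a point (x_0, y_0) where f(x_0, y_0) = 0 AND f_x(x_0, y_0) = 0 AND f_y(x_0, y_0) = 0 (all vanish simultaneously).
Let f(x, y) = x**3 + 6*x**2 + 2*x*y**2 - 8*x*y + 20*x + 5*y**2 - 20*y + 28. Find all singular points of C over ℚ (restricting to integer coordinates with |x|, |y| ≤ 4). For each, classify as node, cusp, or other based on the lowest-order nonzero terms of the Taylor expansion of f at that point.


Singular points: {(-2, 2)}; classification: cusp.

Compute partial derivatives:
  f_x = 3*x**2 + 12*x + 2*y**2 - 8*y + 20.
  f_y = 4*x*y - 8*x + 10*y - 20.
Scan x_0 ∈ {−4, ..., 4}. For each x_0, f_y(x_0, y) is a polynomial in y; find its integer roots y ∈ {−4, ..., 4}, then test f_x and f at those candidates.
  x = -4: f_y(-4, y) = 12 - 6*y; vanishes at y ∈ {2}. (-4, 2): f_x = 12 ≠ 0.
  x = -3: f_y(-3, y) = 4 - 2*y; vanishes at y ∈ {2}. (-3, 2): f_x = 3 ≠ 0.
  x = -2: f_y(-2, y) = 2*y - 4; vanishes at y ∈ {2}. (-2, 2): f_x = 0, f = 0 — SINGULAR.
  x = -1: f_y(-1, y) = 6*y - 12; vanishes at y ∈ {2}. (-1, 2): f_x = 3 ≠ 0.
  x = 0: f_y(0, y) = 10*y - 20; vanishes at y ∈ {2}. (0, 2): f_x = 12 ≠ 0.
  x = 1: f_y(1, y) = 14*y - 28; vanishes at y ∈ {2}. (1, 2): f_x = 27 ≠ 0.
  x = 2: f_y(2, y) = 18*y - 36; vanishes at y ∈ {2}. (2, 2): f_x = 48 ≠ 0.
  x = 3: f_y(3, y) = 22*y - 44; vanishes at y ∈ {2}. (3, 2): f_x = 75 ≠ 0.
  x = 4: f_y(4, y) = 26*y - 52; vanishes at y ∈ {2}. (4, 2): f_x = 108 ≠ 0.
Only singular point on the grid: (-2, 2).
Classify: substitute x = -2 + u, y = 2 + v and expand: f = u**3 + 2*u*v**2 + v**2.
No constant or linear terms (consistent with a singular point). Quadratic part: v**2. Cubic part: u**3 + 2*u*v**2.
The quadratic part v**2 is a perfect square, so there is a single (double) tangent line v = 0, i.e. y = 2. Restricting the cubic part to that line (v = 0) leaves u**3 ≠ 0, so f is not divisible by v and the branch is v² ≈ -u**3 to lowest order — this is a cusp.
Classification: cusp.


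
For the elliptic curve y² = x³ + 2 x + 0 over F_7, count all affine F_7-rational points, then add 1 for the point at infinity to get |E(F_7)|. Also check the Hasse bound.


Affine points = {(0, 0), (4, 3), (4, 4), (5, 3), (5, 4), (6, 2), (6, 5)}; affine count = 7; |E(F_7)| = 8.

Discriminant check: Δ ∝ 4a³ + 27b² = 4·2³ + 27·0² = 4·8 + 27·0 ≡ 4 (mod 7). Nonzero ⇒ E is nonsingular.
For each x ∈ F_7, compute rhs = x³ + 2·x + 0 mod 7, then count y ∈ F_7 with y² ≡ rhs.
  x = 0: rhs = 0, matching y values: 0 (1 points).
  x = 1: rhs = 3, matching y values: none (0 points).
  x = 2: rhs = 5, matching y values: none (0 points).
  x = 3: rhs = 5, matching y values: none (0 points).
  x = 4: rhs = 2, matching y values: 3, 4 (2 points).
  x = 5: rhs = 2, matching y values: 3, 4 (2 points).
  x = 6: rhs = 4, matching y values: 2, 5 (2 points).
Total affine count: 7.
Full point count |E(F_7)| = 7 + 1 = 8.
Hasse bound: |8 − (7+1)| = |0| = 0 ≤ 2√7 ≈ 5.2915 ✓.


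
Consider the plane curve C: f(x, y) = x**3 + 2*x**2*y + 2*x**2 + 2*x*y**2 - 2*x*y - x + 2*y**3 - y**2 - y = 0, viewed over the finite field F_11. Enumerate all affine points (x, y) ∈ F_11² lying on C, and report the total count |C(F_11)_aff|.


Affine F_11-points: {(0, 0), (0, 1), (0, 5), (2, 1), (2, 6), (2, 8), (3, 8), (5, 1), (9, 3), (10, 8)}; count = 10.

For each of the 121 pairs (x, y) ∈ F_11², evaluate f(x, y) mod 11. Record the zeros.
  x = 0: [0↦0, 1↦0, 2↦10, 3↦9, 4↦9, 5↦0, 6↦5, 7↦3, 8↦6, 9↦4, 10↦9]  zeros at y ∈ {0, 1, 5}
  x = 1: [0↦2, 1↦4, 2↦9, 3↦7, 4↦10, 5↦8, 6↦2, 7↦4, 8↦4, 9↦3, 10↦2]  zeros at y ∈ ∅
  x = 2: [0↦3, 1↦0, 2↦4, 3↦5, 4↦4, 5↦2, 6↦0, 7↦10, 8↦0, 9↦4, 10↦1]  zeros at y ∈ {1, 6, 8}
  x = 3: [0↦9, 1↦5, 2↦1, 3↦9, 4↦8, 5↦10, 6↦5, 7↦5, 8↦0, 9↦2, 10↦1]  zeros at y ∈ {8}
  x = 4: [0↦4, 1↦3, 2↦6, 3↦3, 4↦6, 5↦5, 6↦1, 7↦6, 8↦10, 9↦3, 10↦8]  zeros at y ∈ ∅
  x = 5: [0↦5, 1↦0, 2↦3, 3↦4, 4↦4, 5↦4, 6↦5, 7↦8, 8↦3, 9↦2, 10↦6]  zeros at y ∈ {1}
  x = 6: [0↦7, 1↦2, 2↦9, 3↦7, 4↦8, 5↦2, 6↦1, 7↦6, 8↦7, 9↦5, 10↦1]  zeros at y ∈ ∅
  x = 7: [0↦5, 1↦4, 2↦8, 3↦7, 4↦2, 5↦5, 6↦6, 7↦6, 8↦6, 9↦7, 10↦10]  zeros at y ∈ ∅
  x = 8: [0↦5, 1↦1, 2↦6, 3↦10, 4↦3, 5↦8, 6↦4, 7↦3, 8↦6, 9↦3, 10↦6]  zeros at y ∈ ∅
  x = 9: [0↦2, 1↦10, 2↦9, 3↦0, 4↦6, 5↦6, 6↦1, 7↦3, 8↦2, 9↦10, 10↦6]  zeros at y ∈ {3}
  x = 10: [0↦2, 1↦4, 2↦1, 3↦5, 4↦6, 5↦5, 6↦3, 7↦1, 8↦0, 9↦1, 10↦5]  zeros at y ∈ {8}
Collecting zeros: affine points = {(0, 0), (0, 1), (0, 5), (2, 1), (2, 6), (2, 8), (3, 8), (5, 1), (9, 3), (10, 8)}.
Total count |C(F_11)_aff| = 10.


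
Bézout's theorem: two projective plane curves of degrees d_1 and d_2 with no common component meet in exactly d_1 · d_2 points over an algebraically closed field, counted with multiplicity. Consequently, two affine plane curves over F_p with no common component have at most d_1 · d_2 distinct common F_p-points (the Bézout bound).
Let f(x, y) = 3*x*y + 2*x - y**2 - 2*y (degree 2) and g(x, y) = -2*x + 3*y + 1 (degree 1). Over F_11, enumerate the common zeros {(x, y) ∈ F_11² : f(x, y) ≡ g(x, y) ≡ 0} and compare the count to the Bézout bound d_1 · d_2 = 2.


Common zeros: ∅; count = 0; Bézout bound = 2.

deg(f) = 2, deg(g) = 1, so Bézout bound = 2.
Scan x ∈ F_11. For each x, list the y ∈ F_11 with f(x, y) ≡ 0 and those with g(x, y) ≡ 0 (mod 11); the common zeros in that column are the intersection.
  x = 0: f ≡ 0 at y ∈ {0, 9}; g ≡ 0 at y ∈ {7}; common: ∅.
  x = 1: f ≡ 0 at y ∈ {2, 10}; g ≡ 0 at y ∈ {4}; common: ∅.
  x = 2: f ≡ 0 at y ∈ ∅; g ≡ 0 at y ∈ {1}; common: ∅.
  x = 3: f ≡ 0 at y ∈ ∅; g ≡ 0 at y ∈ {9}; common: ∅.
  x = 4: f ≡ 0 at y ∈ {5}; g ≡ 0 at y ∈ {6}; common: ∅.
  x = 5: f ≡ 0 at y ∈ {1}; g ≡ 0 at y ∈ {3}; common: ∅.
  x = 6: f ≡ 0 at y ∈ ∅; g ≡ 0 at y ∈ {0}; common: ∅.
  x = 7: f ≡ 0 at y ∈ ∅; g ≡ 0 at y ∈ {8}; common: ∅.
  x = 8: f ≡ 0 at y ∈ {4, 7}; g ≡ 0 at y ∈ {5}; common: ∅.
  x = 9: f ≡ 0 at y ∈ {6, 8}; g ≡ 0 at y ∈ {2}; common: ∅.
  x = 10: f ≡ 0 at y ∈ ∅; g ≡ 0 at y ∈ {10}; common: ∅.
Collecting: common zeros = ∅, so the count is 0.
Comparison with the Bézout bound: 0 ≤ 2 = deg(f)·deg(g), as expected for curves with no common component (the affine F_11-count falls short of the bound because intersections may lie at infinity, over extension fields, or carry multiplicity).


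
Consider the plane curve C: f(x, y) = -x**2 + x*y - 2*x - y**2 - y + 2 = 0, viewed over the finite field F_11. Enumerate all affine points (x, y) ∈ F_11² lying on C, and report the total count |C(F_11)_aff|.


Affine F_11-points: {(0, 1), (0, 9), (4, 0), (4, 3), (5, 0), (5, 4), (7, 8), (7, 9), (8, 3), (8, 4), (10, 1), (10, 8)}; count = 12.

For each of the 121 pairs (x, y) ∈ F_11², evaluate f(x, y) mod 11. Record the zeros.
  x = 0: [0↦2, 1↦0, 2↦7, 3↦1, 4↦4, 5↦5, 6↦4, 7↦1, 8↦7, 9↦0, 10↦2]  zeros at y ∈ {1, 9}
  x = 1: [0↦10, 1↦9, 2↦6, 3↦1, 4↦5, 5↦7, 6↦7, 7↦5, 8↦1, 9↦6, 10↦9]  zeros at y ∈ ∅
  x = 2: [0↦5, 1↦5, 2↦3, 3↦10, 4↦4, 5↦7, 6↦8, 7↦7, 8↦4, 9↦10, 10↦3]  zeros at y ∈ ∅
  x = 3: [0↦9, 1↦10, 2↦9, 3↦6, 4↦1, 5↦5, 6↦7, 7↦7, 8↦5, 9↦1, 10↦6]  zeros at y ∈ ∅
  x = 4: [0↦0, 1↦2, 2↦2, 3↦0, 4↦7, 5↦1, 6↦4, 7↦5, 8↦4, 9↦1, 10↦7]  zeros at y ∈ {0, 3}
  x = 5: [0↦0, 1↦3, 2↦4, 3↦3, 4↦0, 5↦6, 6↦10, 7↦1, 8↦1, 9↦10, 10↦6]  zeros at y ∈ {0, 4}
  x = 6: [0↦9, 1↦2, 2↦4, 3↦4, 4↦2, 5↦9, 6↦3, 7↦6, 8↦7, 9↦6, 10↦3]  zeros at y ∈ ∅
  x = 7: [0↦5, 1↦10, 2↦2, 3↦3, 4↦2, 5↦10, 6↦5, 7↦9, 8↦0, 9↦0, 10↦9]  zeros at y ∈ {8, 9}
  x = 8: [0↦10, 1↦5, 2↦9, 3↦0, 4↦0, 5↦9, 6↦5, 7↦10, 8↦2, 9↦3, 10↦2]  zeros at y ∈ {3, 4}
  x = 9: [0↦2, 1↦9, 2↦3, 3↦6, 4↦7, 5↦6, 6↦3, 7↦9, 8↦2, 9↦4, 10↦4]  zeros at y ∈ ∅
  x = 10: [0↦3, 1↦0, 2↦6, 3↦10, 4↦1, 5↦1, 6↦10, 7↦6, 8↦0, 9↦3, 10↦4]  zeros at y ∈ {1, 8}
Collecting zeros: affine points = {(0, 1), (0, 9), (4, 0), (4, 3), (5, 0), (5, 4), (7, 8), (7, 9), (8, 3), (8, 4), (10, 1), (10, 8)}.
Total count |C(F_11)_aff| = 12.
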